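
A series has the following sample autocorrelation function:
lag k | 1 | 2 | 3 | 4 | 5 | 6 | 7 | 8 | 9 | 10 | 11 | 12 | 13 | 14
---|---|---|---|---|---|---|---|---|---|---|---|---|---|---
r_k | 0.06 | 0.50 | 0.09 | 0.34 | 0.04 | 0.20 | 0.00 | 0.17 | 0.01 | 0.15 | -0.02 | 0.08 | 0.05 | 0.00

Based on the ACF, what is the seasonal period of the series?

2

The largest autocorrelation is r_2 = 0.50, with weaker echoes at lags 4 (0.34), 6 (0.20), 8 (0.17) and 10 (0.15); the remaining lags stay at or below 0.09.
The dominant spike at lag 2 indicates a seasonal period of 2.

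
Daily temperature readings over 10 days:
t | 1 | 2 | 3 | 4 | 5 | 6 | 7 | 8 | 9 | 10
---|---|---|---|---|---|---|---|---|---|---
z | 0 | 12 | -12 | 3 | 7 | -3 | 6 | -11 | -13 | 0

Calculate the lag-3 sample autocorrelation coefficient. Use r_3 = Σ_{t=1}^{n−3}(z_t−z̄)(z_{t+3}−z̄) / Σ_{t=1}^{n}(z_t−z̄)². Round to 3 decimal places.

Mean z̄ = (0 + 12 − 12 + 3 + 7 − 3 + 6 − 11 − 13 + 0)/10 = -1.1000
Σ(z_t−z̄)(z_{t+3}−z̄) = (4.5100) + (106.1100) + (20.7100) + (29.1100) + (-80.1900) + (22.6100) + (7.8100) = 110.6700
Denominator Σ(z_t−z̄)² = 668.9000
r_3 = 110.6700 / 668.9000 = 0.165

0.165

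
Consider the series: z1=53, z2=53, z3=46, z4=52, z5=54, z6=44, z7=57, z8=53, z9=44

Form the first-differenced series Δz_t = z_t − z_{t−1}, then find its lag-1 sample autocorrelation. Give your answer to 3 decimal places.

-0.443

First differences Δz: 0, -7, 6, 2, -10, 13, -4, -9
Mean of differences = -1.1250
Numerator Σ(Δz_t−Δz̄)(Δz_{t+1}−Δz̄) = -197.2656
Denominator Σ(Δz_t−Δz̄)² = 444.8750
r_1(Δz) = -197.2656 / 444.8750 = -0.443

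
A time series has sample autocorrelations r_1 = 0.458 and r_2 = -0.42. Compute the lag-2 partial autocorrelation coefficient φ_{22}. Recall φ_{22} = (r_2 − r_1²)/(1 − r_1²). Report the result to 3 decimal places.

φ_{22} = (r_2 − r_1²) / (1 − r_1²)
r_1² = (0.458)² = 0.209764
Numerator = -0.42 − 0.2098 = -0.6298; denominator = 1 − 0.2098 = 0.7902
φ_{22} = -0.6298 / 0.7902 = -0.797

-0.797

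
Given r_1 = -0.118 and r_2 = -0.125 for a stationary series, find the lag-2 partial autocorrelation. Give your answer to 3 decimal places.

-0.141

φ_{22} = (r_2 − r_1²) / (1 − r_1²)
r_1² = (-0.118)² = 0.013924
Numerator = -0.125 − 0.0139 = -0.1389; denominator = 1 − 0.0139 = 0.9861
φ_{22} = -0.1389 / 0.9861 = -0.141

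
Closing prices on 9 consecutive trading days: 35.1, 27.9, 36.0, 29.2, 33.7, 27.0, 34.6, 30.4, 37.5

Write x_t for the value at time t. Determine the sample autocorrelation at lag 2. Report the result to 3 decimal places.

0.609

Mean x̄ = (35.1 + 27.9 + 36.0 + 29.2 + 33.7 + 27.0 + 34.6 + 30.4 + 37.5)/9 = 32.3778
Σ(x_t−x̄)(x_{t+2}−x̄) = (9.8605) + (14.2294) + (4.7894) + (17.0894) + (2.9383) + (10.6360) + (11.3827) = 70.9257
Denominator Σ(x_t−x̄)² = 116.4356
r_2 = 70.9257 / 116.4356 = 0.609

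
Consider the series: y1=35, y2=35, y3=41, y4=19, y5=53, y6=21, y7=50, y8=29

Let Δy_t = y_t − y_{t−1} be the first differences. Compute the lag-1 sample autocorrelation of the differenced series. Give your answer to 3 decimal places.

First differences Δy: 0, 6, -22, 34, -32, 29, -21
Mean of differences = -0.8571
Numerator Σ(Δy_t−Δȳ)(Δy_{t+1}−Δȳ) = -3492.8776
Denominator Σ(Δy_t−Δȳ)² = 3976.8571
r_1(Δy) = -3492.8776 / 3976.8571 = -0.878

-0.878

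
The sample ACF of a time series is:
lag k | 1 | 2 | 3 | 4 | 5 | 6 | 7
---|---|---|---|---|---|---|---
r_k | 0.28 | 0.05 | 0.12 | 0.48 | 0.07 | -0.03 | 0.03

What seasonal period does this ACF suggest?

4

The largest autocorrelation is r_4 = 0.48; the remaining lags stay at or below 0.28. The elevated value at lag 1 (0.28), dropping to 0.05 at lag 2, reflects decaying short-term dependence rather than seasonality.
The dominant spike at lag 4 indicates a seasonal period of 4.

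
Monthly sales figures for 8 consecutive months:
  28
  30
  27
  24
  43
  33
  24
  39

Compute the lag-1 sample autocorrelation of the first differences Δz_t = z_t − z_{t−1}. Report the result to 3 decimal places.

First differences Δz: 2, -3, -3, 19, -10, -9, 15
Mean of differences = 1.5714
Numerator Σ(Δz_t−Δz̄)(Δz_{t+1}−Δz̄) = -282.0408
Denominator Σ(Δz_t−Δz̄)² = 771.7143
r_1(Δz) = -282.0408 / 771.7143 = -0.365

-0.365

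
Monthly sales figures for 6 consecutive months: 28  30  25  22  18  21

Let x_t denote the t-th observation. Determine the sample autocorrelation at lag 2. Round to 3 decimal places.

-0.078

Mean x̄ = (28 + 30 + 25 + 22 + 18 + 21)/6 = 24.0000
Deviations from mean: 4.0000, 6.0000, 1.0000, -2.0000, -6.0000, -3.0000
Σ(x_t−x̄)(x_{t+2}−x̄) = (4.0000) + (-12.0000) + (-6.0000) + (6.0000) = -8.0000
Denominator Σ(x_t−x̄)² = 102.0000
r_2 = -8.0000 / 102.0000 = -0.078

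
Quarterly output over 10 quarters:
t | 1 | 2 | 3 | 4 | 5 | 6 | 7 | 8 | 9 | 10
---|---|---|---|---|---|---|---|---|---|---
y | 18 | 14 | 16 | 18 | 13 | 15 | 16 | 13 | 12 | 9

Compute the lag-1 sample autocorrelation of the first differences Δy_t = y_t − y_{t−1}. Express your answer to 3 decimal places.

-0.344

First differences Δy: -4, 2, 2, -5, 2, 1, -3, -1, -3
Mean of differences = -1.0000
Numerator Σ(Δy_t−Δȳ)(Δy_{t+1}−Δȳ) = -22.0000
Denominator Σ(Δy_t−Δȳ)² = 64.0000
r_1(Δy) = -22.0000 / 64.0000 = -0.344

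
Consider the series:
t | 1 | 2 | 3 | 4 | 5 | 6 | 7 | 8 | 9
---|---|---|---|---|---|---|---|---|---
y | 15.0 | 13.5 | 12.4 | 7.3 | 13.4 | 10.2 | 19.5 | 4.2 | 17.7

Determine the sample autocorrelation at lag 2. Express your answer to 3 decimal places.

Mean ȳ = (15.0 + 13.5 + 12.4 + 7.3 + 13.4 + 10.2 + 19.5 + 4.2 + 17.7)/9 = 12.5778
Σ(y_t−ȳ)(y_{t+2}−ȳ) = (-0.4306) + (-4.8673) + (-0.1462) + (12.5494) + (5.6916) + (19.9205) + (35.4572) = 68.1746
Denominator Σ(y_t−ȳ)² = 185.2756
r_2 = 68.1746 / 185.2756 = 0.368

0.368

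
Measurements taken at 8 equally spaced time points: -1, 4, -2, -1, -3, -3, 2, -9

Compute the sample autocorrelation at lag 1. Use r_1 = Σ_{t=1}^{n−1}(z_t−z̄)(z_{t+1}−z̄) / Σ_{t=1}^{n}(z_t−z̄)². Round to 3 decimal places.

-0.284

Mean z̄ = (-1 + 4 − 2 − 1 − 3 − 3 + 2 − 9)/8 = -1.6250
Deviations from mean: 0.6250, 5.6250, -0.3750, 0.6250, -1.3750, -1.3750, 3.6250, -7.3750
Σ(z_t−z̄)(z_{t+1}−z̄) = (3.5156) + (-2.1094) + (-0.2344) + (-0.8594) + (1.8906) + (-4.9844) + (-26.7344) = -29.5156
Denominator Σ(z_t−z̄)² = 103.8750
r_1 = -29.5156 / 103.8750 = -0.284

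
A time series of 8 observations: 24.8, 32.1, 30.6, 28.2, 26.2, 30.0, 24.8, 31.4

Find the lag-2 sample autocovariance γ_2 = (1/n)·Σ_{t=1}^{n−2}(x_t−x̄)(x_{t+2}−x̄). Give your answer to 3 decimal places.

-0.160

Mean x̄ = (24.8 + 32.1 + 30.6 + 28.2 + 26.2 + 30.0 + 24.8 + 31.4)/8 = 28.5125
Deviations: -3.7125, 3.5875, 2.0875, -0.3125, -2.3125, 1.4875, -3.7125, 2.8875
Σ_{t=1}^{6}(x_t−x̄)(x_{t+2}−x̄) = -1.2828
γ_2 = -1.2828 / 8 = -0.160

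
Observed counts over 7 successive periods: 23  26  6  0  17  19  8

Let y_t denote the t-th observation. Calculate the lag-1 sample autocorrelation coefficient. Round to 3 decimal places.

Mean ȳ = (23 + 26 + 6 + 0 + 17 + 19 + 8)/7 = 14.1429
Numerator Σ_{t=1}^{6}(y_t−ȳ)(y_{t+1}−ȳ) = 67.2653
Denominator Σ(y_t−ȳ)² = 554.8571
r_1 = 67.2653 / 554.8571 = 0.121

0.121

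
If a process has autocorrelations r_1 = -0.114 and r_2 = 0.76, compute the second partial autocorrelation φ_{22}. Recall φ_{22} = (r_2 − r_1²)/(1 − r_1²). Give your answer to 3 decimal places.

0.757

φ_{22} = (r_2 − r_1²) / (1 − r_1²)
r_1² = (-0.114)² = 0.012996
Numerator = 0.76 − 0.0130 = 0.7470; denominator = 1 − 0.0130 = 0.9870
φ_{22} = 0.7470 / 0.9870 = 0.757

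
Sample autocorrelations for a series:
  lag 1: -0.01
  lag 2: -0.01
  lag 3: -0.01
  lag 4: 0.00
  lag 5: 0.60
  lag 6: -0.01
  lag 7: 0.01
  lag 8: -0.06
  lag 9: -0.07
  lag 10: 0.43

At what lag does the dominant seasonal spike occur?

The largest autocorrelation is r_5 = 0.60, with a weaker echo at lag 10 (0.43); the remaining lags stay at or below 0.01.
The dominant spike at lag 5 indicates a seasonal period of 5.

5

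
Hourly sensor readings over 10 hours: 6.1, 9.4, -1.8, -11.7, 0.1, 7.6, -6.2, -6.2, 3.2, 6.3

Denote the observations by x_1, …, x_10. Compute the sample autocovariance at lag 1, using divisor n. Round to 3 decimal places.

Mean x̄ = (6.1 + 9.4 − 1.8 − 11.7 + 0.1 + 7.6 − 6.2 − 6.2 + 3.2 + 6.3)/10 = 0.6800
Σ_{t=1}^{9}(x_t−x̄)(x_{t+1}−x̄) = 56.0556
γ_1 = 56.0556 / 10 = 5.606

5.606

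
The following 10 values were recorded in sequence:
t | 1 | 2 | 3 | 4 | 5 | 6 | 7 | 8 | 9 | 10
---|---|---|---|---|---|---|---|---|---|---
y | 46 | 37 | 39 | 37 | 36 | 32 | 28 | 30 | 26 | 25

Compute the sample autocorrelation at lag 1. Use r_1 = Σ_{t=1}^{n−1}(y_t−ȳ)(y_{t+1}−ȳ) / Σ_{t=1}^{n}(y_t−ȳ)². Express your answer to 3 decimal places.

Mean ȳ = (46 + 37 + 39 + 37 + 36 + 32 + 28 + 30 + 26 + 25)/10 = 33.6000
Numerator Σ_{t=1}^{9}(y_t−ȳ)(y_{t+1}−ȳ) = 205.0400
Denominator Σ(y_t−ȳ)² = 390.4000
r_1 = 205.0400 / 390.4000 = 0.525

0.525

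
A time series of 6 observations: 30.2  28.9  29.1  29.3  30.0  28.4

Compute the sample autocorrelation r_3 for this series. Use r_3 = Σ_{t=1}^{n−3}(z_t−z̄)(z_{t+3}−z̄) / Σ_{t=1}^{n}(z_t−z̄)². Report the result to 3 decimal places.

-0.044

Mean z̄ = (30.2 + 28.9 + 29.1 + 29.3 + 30.0 + 28.4)/6 = 29.3167
Deviations from mean: 0.8833, -0.4167, -0.2167, -0.0167, 0.6833, -0.9167
Numerator Σ_{t=1}^{3}(z_t−z̄)(z_{t+3}−z̄) = -0.1008
Denominator Σ(z_t−z̄)² = 2.3083
r_3 = -0.1008 / 2.3083 = -0.044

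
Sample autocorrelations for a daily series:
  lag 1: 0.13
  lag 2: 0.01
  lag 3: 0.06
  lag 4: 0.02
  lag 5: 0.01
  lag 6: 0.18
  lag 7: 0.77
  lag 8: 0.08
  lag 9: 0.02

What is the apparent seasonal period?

7

The largest autocorrelation is r_7 = 0.77; the remaining lags stay at or below 0.18.
The dominant spike at lag 7 indicates a seasonal period of 7.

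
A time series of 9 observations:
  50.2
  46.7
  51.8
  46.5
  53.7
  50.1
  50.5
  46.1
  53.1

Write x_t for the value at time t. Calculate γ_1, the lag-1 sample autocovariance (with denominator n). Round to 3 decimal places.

Mean x̄ = (50.2 + 46.7 + 51.8 + 46.5 + 53.7 + 50.1 + 50.5 + 46.1 + 53.1)/9 = 49.8556
Σ_{t=1}^{8}(x_t−x̄)(x_{t+1}−x̄) = -40.1553
γ_1 = -40.1553 / 9 = -4.462

-4.462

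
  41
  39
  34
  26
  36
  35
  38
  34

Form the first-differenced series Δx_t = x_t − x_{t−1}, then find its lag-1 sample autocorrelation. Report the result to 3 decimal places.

First differences Δx: -2, -5, -8, 10, -1, 3, -4
Mean of differences = -1.0000
Numerator Σ(Δx_t−Δx̄)(Δx_{t+1}−Δx̄) = -57.0000
Denominator Σ(Δx_t−Δx̄)² = 212.0000
r_1(Δx) = -57.0000 / 212.0000 = -0.269

-0.269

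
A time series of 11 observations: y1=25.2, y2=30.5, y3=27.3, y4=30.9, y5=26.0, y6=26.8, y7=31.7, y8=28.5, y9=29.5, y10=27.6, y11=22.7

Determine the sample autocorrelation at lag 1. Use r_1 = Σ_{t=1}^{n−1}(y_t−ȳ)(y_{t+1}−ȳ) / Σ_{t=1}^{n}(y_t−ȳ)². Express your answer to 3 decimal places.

-0.189

Mean ȳ = (25.2 + 30.5 + 27.3 + 30.9 + 26.0 + 26.8 + 31.7 + 28.5 + 29.5 + 27.6 + 22.7)/11 = 27.8818
Numerator Σ_{t=1}^{10}(y_t−ȳ)(y_{t+1}−ȳ) = -13.7103
Denominator Σ(y_t−ȳ)² = 72.7164
r_1 = -13.7103 / 72.7164 = -0.189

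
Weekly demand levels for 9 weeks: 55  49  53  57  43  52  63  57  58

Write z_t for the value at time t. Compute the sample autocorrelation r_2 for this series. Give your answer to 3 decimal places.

-0.299

Mean z̄ = (55 + 49 + 53 + 57 + 43 + 52 + 63 + 57 + 58)/9 = 54.1111
Σ(z_t−z̄)(z_{t+2}−z̄) = (-0.9877) + (-14.7654) + (12.3457) + (-6.0988) + (-98.7654) + (-6.0988) + (34.5679) = -79.8025
Denominator Σ(z_t−z̄)² = 266.8889
r_2 = -79.8025 / 266.8889 = -0.299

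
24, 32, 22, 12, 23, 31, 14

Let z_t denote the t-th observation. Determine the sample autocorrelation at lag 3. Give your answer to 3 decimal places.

0.215

Mean z̄ = (24 + 32 + 22 + 12 + 23 + 31 + 14)/7 = 22.5714
Σ(z_t−z̄)(z_{t+3}−z̄) = (-15.1020) + (4.0408) + (-4.8163) + (90.6122) = 74.7347
Denominator Σ(z_t−z̄)² = 347.7143
r_3 = 74.7347 / 347.7143 = 0.215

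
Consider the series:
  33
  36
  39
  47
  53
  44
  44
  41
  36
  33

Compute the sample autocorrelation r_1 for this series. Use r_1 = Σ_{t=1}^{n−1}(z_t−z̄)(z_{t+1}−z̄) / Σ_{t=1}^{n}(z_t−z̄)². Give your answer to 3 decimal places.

0.528

Mean z̄ = (33 + 36 + 39 + 47 + 53 + 44 + 44 + 41 + 36 + 33)/10 = 40.6000
Numerator Σ_{t=1}^{9}(z_t−z̄)(z_{t+1}−z̄) = 199.6400
Denominator Σ(z_t−z̄)² = 378.4000
r_1 = 199.6400 / 378.4000 = 0.528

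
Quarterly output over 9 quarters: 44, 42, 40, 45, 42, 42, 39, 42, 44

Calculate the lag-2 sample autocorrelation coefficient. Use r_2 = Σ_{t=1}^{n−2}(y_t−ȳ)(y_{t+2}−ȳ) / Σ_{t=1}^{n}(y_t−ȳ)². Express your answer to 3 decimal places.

-0.327

Mean ȳ = (44 + 42 + 40 + 45 + 42 + 42 + 39 + 42 + 44)/9 = 42.2222
Σ(y_t−ȳ)(y_{t+2}−ȳ) = (-3.9506) + (-0.6173) + (0.4938) + (-0.6173) + (0.7160) + (0.0494) + (-5.7284) = -9.6543
Denominator Σ(y_t−ȳ)² = 29.5556
r_2 = -9.6543 / 29.5556 = -0.327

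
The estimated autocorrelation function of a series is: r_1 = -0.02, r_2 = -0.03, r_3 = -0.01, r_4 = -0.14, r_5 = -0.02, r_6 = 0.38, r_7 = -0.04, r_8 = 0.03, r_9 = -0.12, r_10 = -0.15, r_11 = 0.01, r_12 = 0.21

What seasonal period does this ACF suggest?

6

The largest autocorrelation is r_6 = 0.38, with a weaker echo at lag 12 (0.21); the remaining lags stay at or below 0.03.
The dominant spike at lag 6 indicates a seasonal period of 6.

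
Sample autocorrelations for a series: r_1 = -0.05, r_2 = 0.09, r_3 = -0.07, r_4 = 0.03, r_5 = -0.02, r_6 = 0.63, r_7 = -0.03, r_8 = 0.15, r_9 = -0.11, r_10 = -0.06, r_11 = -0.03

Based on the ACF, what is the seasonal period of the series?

The largest autocorrelation is r_6 = 0.63; the remaining lags stay at or below 0.15.
The dominant spike at lag 6 indicates a seasonal period of 6.

6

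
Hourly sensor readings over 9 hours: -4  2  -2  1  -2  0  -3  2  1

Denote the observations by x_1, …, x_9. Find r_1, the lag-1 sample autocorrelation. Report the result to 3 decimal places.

-0.533

Mean x̄ = (-4 + 2 − 2 + 1 − 2 + 0 − 3 + 2 + 1)/9 = -0.5556
Numerator Σ_{t=1}^{8}(x_t−x̄)(x_{t+1}−x̄) = -21.4198
Denominator Σ(x_t−x̄)² = 40.2222
r_1 = -21.4198 / 40.2222 = -0.533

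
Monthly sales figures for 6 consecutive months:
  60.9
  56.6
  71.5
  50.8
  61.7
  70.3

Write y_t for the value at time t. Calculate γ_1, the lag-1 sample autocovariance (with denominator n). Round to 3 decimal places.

Mean ȳ = (60.9 + 56.6 + 71.5 + 50.8 + 61.7 + 70.3)/6 = 61.9667
Deviations: -1.0667, -5.3667, 9.5333, -11.1667, -0.2667, 8.3333
Σ_{t=1}^{5}(y_t−ȳ)(y_{t+1}−ȳ) = -151.1378
γ_1 = -151.1378 / 6 = -25.190

-25.190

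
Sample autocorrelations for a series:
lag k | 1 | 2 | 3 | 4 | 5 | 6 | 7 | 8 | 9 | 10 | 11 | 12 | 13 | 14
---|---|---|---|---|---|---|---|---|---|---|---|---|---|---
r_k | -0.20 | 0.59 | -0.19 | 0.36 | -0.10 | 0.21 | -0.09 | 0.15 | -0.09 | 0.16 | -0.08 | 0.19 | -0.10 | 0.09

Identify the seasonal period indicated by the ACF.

2

The largest autocorrelation is r_2 = 0.59, with weaker echoes at lags 4 (0.36), 6 (0.21), 8 (0.15), 10 (0.16) and 12 (0.19); the remaining lags stay at or below 0.09.
The dominant spike at lag 2 indicates a seasonal period of 2.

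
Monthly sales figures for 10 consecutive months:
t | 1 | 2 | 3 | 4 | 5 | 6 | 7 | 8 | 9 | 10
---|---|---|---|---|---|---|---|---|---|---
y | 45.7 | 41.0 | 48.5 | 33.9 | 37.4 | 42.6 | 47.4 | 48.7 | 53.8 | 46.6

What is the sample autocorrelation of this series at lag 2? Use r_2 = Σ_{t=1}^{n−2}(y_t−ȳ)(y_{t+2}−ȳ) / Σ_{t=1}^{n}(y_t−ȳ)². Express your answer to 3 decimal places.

Mean ȳ = (45.7 + 41.0 + 48.5 + 33.9 + 37.4 + 42.6 + 47.4 + 48.7 + 53.8 + 46.6)/10 = 44.5600
Numerator Σ_{t=1}^{8}(y_t−ȳ)(y_{t+2}−ȳ) = 41.3628
Denominator Σ(y_t−ȳ)² = 312.9840
r_2 = 41.3628 / 312.9840 = 0.132

0.132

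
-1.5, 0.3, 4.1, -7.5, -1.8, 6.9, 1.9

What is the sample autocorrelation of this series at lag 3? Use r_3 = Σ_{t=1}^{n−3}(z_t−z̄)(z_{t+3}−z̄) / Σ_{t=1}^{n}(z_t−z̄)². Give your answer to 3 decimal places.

0.209

Mean z̄ = (-1.5 + 0.3 + 4.1 − 7.5 − 1.8 + 6.9 + 1.9)/7 = 0.3429
Deviations from mean: -1.8429, -0.0429, 3.7571, -7.8429, -2.1429, 6.5571, 1.5571
Σ(z_t−z̄)(z_{t+3}−z̄) = (14.4533) + (0.0918) + (24.6361) + (-12.2124) = 26.9688
Denominator Σ(z_t−z̄)² = 129.0371
r_3 = 26.9688 / 129.0371 = 0.209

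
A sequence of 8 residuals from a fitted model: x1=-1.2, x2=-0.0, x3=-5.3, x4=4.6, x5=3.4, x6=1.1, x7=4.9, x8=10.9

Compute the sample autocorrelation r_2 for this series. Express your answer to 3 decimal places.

0.017

Mean x̄ = (-1.2 − 0.0 − 5.3 + 4.6 + 3.4 + 1.1 + 4.9 + 10.9)/8 = 2.3000
Σ(x_t−x̄)(x_{t+2}−x̄) = (26.6000) + (-5.2900) + (-8.3600) + (-2.7600) + (2.8600) + (-10.3200) = 2.7300
Denominator Σ(x_t−x̄)² = 163.9600
r_2 = 2.7300 / 163.9600 = 0.017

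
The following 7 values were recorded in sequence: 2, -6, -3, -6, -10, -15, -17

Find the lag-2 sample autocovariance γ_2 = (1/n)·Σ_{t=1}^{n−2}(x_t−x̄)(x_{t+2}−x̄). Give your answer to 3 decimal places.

Mean x̄ = (2 − 6 − 3 − 6 − 10 − 15 − 17)/7 = -7.8571
Σ_{t=1}^{5}(x_t−x̄)(x_{t+2}−x̄) = 47.2449
γ_2 = 47.2449 / 7 = 6.749

6.749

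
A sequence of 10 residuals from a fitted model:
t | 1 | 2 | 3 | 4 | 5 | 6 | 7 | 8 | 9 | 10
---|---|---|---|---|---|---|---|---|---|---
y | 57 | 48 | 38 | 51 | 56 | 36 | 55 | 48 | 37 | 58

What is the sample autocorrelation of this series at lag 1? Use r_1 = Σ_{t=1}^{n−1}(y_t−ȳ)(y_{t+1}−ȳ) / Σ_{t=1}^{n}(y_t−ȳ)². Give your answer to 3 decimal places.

Mean ȳ = (57 + 48 + 38 + 51 + 56 + 36 + 55 + 48 + 37 + 58)/10 = 48.4000
Numerator Σ_{t=1}^{9}(y_t−ȳ)(y_{t+1}−ȳ) = -290.1600
Denominator Σ(y_t−ȳ)² = 666.4000
r_1 = -290.1600 / 666.4000 = -0.435

-0.435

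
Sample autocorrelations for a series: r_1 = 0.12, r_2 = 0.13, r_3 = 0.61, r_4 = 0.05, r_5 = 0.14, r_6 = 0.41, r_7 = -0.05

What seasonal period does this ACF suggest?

The largest autocorrelation is r_3 = 0.61, with a weaker echo at lag 6 (0.41); the remaining lags stay at or below 0.14.
The dominant spike at lag 3 indicates a seasonal period of 3.

3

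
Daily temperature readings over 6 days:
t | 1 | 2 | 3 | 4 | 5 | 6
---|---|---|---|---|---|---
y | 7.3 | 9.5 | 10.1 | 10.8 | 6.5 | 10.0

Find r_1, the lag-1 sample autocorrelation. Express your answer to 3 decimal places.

-0.361

Mean ȳ = (7.3 + 9.5 + 10.1 + 10.8 + 6.5 + 10.0)/6 = 9.0333
Deviations from mean: -1.7333, 0.4667, 1.0667, 1.7667, -2.5333, 0.9667
Σ(y_t−ȳ)(y_{t+1}−ȳ) = (-0.8089) + (0.4978) + (1.8844) + (-4.4756) + (-2.4489) = -5.3511
Denominator Σ(y_t−ȳ)² = 14.8333
r_1 = -5.3511 / 14.8333 = -0.361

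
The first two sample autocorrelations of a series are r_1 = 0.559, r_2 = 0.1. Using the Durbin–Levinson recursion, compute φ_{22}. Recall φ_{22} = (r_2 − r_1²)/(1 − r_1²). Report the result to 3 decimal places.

-0.309

φ_{22} = (r_2 − r_1²) / (1 − r_1²)
r_1² = (0.559)² = 0.312481
Numerator = 0.1 − 0.3125 = -0.2125; denominator = 1 − 0.3125 = 0.6875
φ_{22} = -0.2125 / 0.6875 = -0.309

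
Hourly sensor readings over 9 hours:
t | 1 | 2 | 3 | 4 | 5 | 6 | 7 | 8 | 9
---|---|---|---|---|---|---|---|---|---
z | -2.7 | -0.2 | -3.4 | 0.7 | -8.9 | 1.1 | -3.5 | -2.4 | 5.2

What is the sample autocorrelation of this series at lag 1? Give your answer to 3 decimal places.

-0.436

Mean z̄ = (-2.7 − 0.2 − 3.4 + 0.7 − 8.9 + 1.1 − 3.5 − 2.4 + 5.2)/9 = -1.5667
Numerator Σ_{t=1}^{8}(z_t−z̄)(z_{t+1}−z̄) = -53.5711
Denominator Σ(z_t−z̄)² = 122.7600
r_1 = -53.5711 / 122.7600 = -0.436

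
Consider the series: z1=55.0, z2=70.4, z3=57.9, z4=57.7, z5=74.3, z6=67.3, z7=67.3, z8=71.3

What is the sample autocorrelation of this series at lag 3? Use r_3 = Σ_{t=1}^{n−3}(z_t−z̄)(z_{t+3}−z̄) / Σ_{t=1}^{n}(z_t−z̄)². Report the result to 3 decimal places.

Mean z̄ = (55.0 + 70.4 + 57.9 + 57.7 + 74.3 + 67.3 + 67.3 + 71.3)/8 = 65.1500
Deviations from mean: -10.1500, 5.2500, -7.2500, -7.4500, 9.1500, 2.1500, 2.1500, 6.1500
Σ(z_t−z̄)(z_{t+3}−z̄) = (75.6175) + (48.0375) + (-15.5875) + (-16.0175) + (56.2725) = 148.3225
Denominator Σ(z_t−z̄)² = 369.4400
r_3 = 148.3225 / 369.4400 = 0.401

0.401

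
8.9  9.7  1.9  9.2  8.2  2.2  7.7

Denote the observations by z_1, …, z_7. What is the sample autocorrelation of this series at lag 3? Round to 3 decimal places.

0.507

Mean z̄ = (8.9 + 9.7 + 1.9 + 9.2 + 8.2 + 2.2 + 7.7)/7 = 6.8286
Deviations from mean: 2.0714, 2.8714, -4.9286, 2.3714, 1.3714, -4.6286, 0.8714
Σ(z_t−z̄)(z_{t+3}−z̄) = (4.9122) + (3.9380) + (22.8122) + (2.0665) = 33.7290
Denominator Σ(z_t−z̄)² = 66.5143
r_3 = 33.7290 / 66.5143 = 0.507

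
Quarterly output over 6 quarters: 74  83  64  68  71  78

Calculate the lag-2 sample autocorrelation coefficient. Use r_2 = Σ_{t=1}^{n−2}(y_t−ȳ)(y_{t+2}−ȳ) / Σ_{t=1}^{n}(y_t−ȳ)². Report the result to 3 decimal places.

Mean ȳ = (74 + 83 + 64 + 68 + 71 + 78)/6 = 73.0000
Deviations from mean: 1.0000, 10.0000, -9.0000, -5.0000, -2.0000, 5.0000
Numerator Σ_{t=1}^{4}(y_t−ȳ)(y_{t+2}−ȳ) = -66.0000
Denominator Σ(y_t−ȳ)² = 236.0000
r_2 = -66.0000 / 236.0000 = -0.280

-0.280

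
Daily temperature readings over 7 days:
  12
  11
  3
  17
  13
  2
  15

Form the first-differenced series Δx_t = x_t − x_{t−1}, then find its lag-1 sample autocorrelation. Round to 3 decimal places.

-0.450

First differences Δx: -1, -8, 14, -4, -11, 13
Mean of differences = 0.5000
Numerator Σ(Δx_t−Δx̄)(Δx_{t+1}−Δx̄) = -254.7500
Denominator Σ(Δx_t−Δx̄)² = 565.5000
r_1(Δx) = -254.7500 / 565.5000 = -0.450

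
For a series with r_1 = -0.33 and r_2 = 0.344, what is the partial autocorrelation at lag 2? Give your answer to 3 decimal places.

0.264

φ_{22} = (r_2 − r_1²) / (1 − r_1²)
r_1² = (-0.33)² = 0.1089
Numerator = 0.344 − 0.1089 = 0.2351; denominator = 1 − 0.1089 = 0.8911
φ_{22} = 0.2351 / 0.8911 = 0.264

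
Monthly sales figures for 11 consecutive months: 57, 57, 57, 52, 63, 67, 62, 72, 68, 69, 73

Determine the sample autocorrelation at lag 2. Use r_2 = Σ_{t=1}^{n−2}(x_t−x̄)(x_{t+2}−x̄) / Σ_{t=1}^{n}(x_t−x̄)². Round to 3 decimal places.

Mean x̄ = (57 + 57 + 57 + 52 + 63 + 67 + 62 + 72 + 68 + 69 + 73)/11 = 63.3636
Numerator Σ_{t=1}^{9}(x_t−x̄)(x_{t+2}−x̄) = 192.7355
Denominator Σ(x_t−x̄)² = 486.5455
r_2 = 192.7355 / 486.5455 = 0.396

0.396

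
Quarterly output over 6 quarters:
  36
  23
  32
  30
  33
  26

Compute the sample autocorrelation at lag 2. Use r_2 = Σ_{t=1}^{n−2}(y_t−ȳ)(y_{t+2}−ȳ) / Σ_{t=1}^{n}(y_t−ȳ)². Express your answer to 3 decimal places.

Mean ȳ = (36 + 23 + 32 + 30 + 33 + 26)/6 = 30.0000
Deviations from mean: 6.0000, -7.0000, 2.0000, 0.0000, 3.0000, -4.0000
Numerator Σ_{t=1}^{4}(y_t−ȳ)(y_{t+2}−ȳ) = 18.0000
Denominator Σ(y_t−ȳ)² = 114.0000
r_2 = 18.0000 / 114.0000 = 0.158

0.158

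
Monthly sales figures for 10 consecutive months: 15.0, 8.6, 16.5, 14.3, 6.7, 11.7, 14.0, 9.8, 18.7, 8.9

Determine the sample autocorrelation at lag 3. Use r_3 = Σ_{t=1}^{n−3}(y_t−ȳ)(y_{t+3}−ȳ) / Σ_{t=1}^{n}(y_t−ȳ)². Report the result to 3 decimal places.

Mean ȳ = (15.0 + 8.6 + 16.5 + 14.3 + 6.7 + 11.7 + 14.0 + 9.8 + 18.7 + 8.9)/10 = 12.4200
Σ(y_t−ȳ)(y_{t+3}−ȳ) = (4.8504) + (21.8504) + (-2.9376) + (2.9704) + (14.9864) + (-4.5216) + (-5.5616) = 31.6368
Denominator Σ(y_t−ȳ)² = 135.8560
r_3 = 31.6368 / 135.8560 = 0.233

0.233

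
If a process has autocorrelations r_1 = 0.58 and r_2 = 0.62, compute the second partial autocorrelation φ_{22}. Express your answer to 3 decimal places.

0.427

φ_{22} = (r_2 − r_1²) / (1 − r_1²)
r_1² = (0.58)² = 0.3364
Numerator = 0.62 − 0.3364 = 0.2836; denominator = 1 − 0.3364 = 0.6636
φ_{22} = 0.2836 / 0.6636 = 0.427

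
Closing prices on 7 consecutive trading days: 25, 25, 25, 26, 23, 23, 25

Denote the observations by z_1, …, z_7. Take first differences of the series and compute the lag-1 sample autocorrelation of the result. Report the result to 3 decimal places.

First differences Δz: 0, 0, 1, -3, 0, 2
Mean of differences = 0.0000
Numerator Σ(Δz_t−Δz̄)(Δz_{t+1}−Δz̄) = -3.0000
Denominator Σ(Δz_t−Δz̄)² = 14.0000
r_1(Δz) = -3.0000 / 14.0000 = -0.214

-0.214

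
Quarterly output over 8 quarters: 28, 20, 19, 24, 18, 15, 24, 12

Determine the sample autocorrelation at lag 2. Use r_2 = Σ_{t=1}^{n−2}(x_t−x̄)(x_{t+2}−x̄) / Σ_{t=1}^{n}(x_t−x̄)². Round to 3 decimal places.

0.032

Mean x̄ = (28 + 20 + 19 + 24 + 18 + 15 + 24 + 12)/8 = 20.0000
Deviations from mean: 8.0000, 0.0000, -1.0000, 4.0000, -2.0000, -5.0000, 4.0000, -8.0000
Numerator Σ_{t=1}^{6}(x_t−x̄)(x_{t+2}−x̄) = 6.0000
Denominator Σ(x_t−x̄)² = 190.0000
r_2 = 6.0000 / 190.0000 = 0.032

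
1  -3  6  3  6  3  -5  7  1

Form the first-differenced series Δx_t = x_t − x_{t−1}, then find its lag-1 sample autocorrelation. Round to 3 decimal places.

First differences Δx: -4, 9, -3, 3, -3, -8, 12, -6
Mean of differences = 0.0000
Numerator Σ(Δx_t−Δx̄)(Δx_{t+1}−Δx̄) = -225.0000
Denominator Σ(Δx_t−Δx̄)² = 368.0000
r_1(Δx) = -225.0000 / 368.0000 = -0.611

-0.611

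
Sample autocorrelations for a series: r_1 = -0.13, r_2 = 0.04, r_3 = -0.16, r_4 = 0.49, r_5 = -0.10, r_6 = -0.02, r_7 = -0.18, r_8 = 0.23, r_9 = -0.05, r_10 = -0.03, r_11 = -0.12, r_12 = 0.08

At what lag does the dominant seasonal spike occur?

The largest autocorrelation is r_4 = 0.49, with a weaker echo at lag 8 (0.23); the remaining lags stay at or below 0.08.
The dominant spike at lag 4 indicates a seasonal period of 4.

4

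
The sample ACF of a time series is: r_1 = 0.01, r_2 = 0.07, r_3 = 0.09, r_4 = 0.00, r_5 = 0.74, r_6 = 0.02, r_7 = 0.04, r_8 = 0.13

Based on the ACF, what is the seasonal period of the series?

The largest autocorrelation is r_5 = 0.74; the remaining lags stay at or below 0.13.
The dominant spike at lag 5 indicates a seasonal period of 5.

5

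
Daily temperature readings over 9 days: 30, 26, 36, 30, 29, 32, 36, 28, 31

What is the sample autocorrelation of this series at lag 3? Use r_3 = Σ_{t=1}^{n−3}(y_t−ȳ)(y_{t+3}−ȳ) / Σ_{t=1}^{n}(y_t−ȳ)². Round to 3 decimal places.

Mean ȳ = (30 + 26 + 36 + 30 + 29 + 32 + 36 + 28 + 31)/9 = 30.8889
Σ(y_t−ȳ)(y_{t+3}−ȳ) = (0.7901) + (9.2346) + (5.6790) + (-4.5432) + (5.4568) + (0.1235) = 16.7407
Denominator Σ(y_t−ȳ)² = 90.8889
r_3 = 16.7407 / 90.8889 = 0.184

0.184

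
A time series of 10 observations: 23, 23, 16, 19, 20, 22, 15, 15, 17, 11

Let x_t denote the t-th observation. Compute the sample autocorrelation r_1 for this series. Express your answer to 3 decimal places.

0.208

Mean x̄ = (23 + 23 + 16 + 19 + 20 + 22 + 15 + 15 + 17 + 11)/10 = 18.1000
Numerator Σ_{t=1}^{9}(x_t−x̄)(x_{t+1}−x̄) = 29.6900
Denominator Σ(x_t−x̄)² = 142.9000
r_1 = 29.6900 / 142.9000 = 0.208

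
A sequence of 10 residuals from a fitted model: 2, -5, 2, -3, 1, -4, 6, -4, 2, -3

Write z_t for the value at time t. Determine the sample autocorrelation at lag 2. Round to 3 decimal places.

Mean z̄ = (2 − 5 + 2 − 3 + 1 − 4 + 6 − 4 + 2 − 3)/10 = -0.6000
Numerator Σ_{t=1}^{8}(z_t−z̄)(z_{t+2}−z̄) = 77.0800
Denominator Σ(z_t−z̄)² = 120.4000
r_2 = 77.0800 / 120.4000 = 0.640

0.640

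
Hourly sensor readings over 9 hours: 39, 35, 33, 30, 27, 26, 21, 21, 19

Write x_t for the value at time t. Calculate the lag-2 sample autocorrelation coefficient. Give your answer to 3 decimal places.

0.375

Mean x̄ = (39 + 35 + 33 + 30 + 27 + 26 + 21 + 21 + 19)/9 = 27.8889
Σ(x_t−x̄)(x_{t+2}−x̄) = (56.7901) + (15.0123) + (-4.5432) + (-3.9877) + (6.1235) + (13.0123) + (61.2346) = 143.6420
Denominator Σ(x_t−x̄)² = 382.8889
r_2 = 143.6420 / 382.8889 = 0.375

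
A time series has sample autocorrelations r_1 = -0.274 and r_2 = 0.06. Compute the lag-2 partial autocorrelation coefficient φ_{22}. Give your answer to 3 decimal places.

φ_{22} = (r_2 − r_1²) / (1 − r_1²)
r_1² = (-0.274)² = 0.075076
Numerator = 0.06 − 0.0751 = -0.0151; denominator = 1 − 0.0751 = 0.9249
φ_{22} = -0.0151 / 0.9249 = -0.016

-0.016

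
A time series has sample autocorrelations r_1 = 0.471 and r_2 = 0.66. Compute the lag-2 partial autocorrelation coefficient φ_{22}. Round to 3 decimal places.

0.563

φ_{22} = (r_2 − r_1²) / (1 − r_1²)
r_1² = (0.471)² = 0.221841
Numerator = 0.66 − 0.2218 = 0.4382; denominator = 1 − 0.2218 = 0.7782
φ_{22} = 0.4382 / 0.7782 = 0.563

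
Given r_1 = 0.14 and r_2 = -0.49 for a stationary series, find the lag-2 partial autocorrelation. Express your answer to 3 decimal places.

-0.520

φ_{22} = (r_2 − r_1²) / (1 − r_1²)
r_1² = (0.14)² = 0.0196
Numerator = -0.49 − 0.0196 = -0.5096; denominator = 1 − 0.0196 = 0.9804
φ_{22} = -0.5096 / 0.9804 = -0.520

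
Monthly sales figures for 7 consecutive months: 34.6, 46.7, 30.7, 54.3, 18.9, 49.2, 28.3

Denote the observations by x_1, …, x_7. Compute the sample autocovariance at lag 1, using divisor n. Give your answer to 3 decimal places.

Mean x̄ = (34.6 + 46.7 + 30.7 + 54.3 + 18.9 + 49.2 + 28.3)/7 = 37.5286
Σ_{t=1}^{6}(x_t−x̄)(x_{t+1}−x̄) = -841.5722
γ_1 = -841.5722 / 7 = -120.225

-120.225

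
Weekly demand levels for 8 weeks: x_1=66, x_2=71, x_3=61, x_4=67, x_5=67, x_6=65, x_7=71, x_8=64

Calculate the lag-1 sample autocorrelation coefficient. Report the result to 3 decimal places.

-0.603

Mean x̄ = (66 + 71 + 61 + 67 + 67 + 65 + 71 + 64)/8 = 66.5000
Deviations from mean: -0.5000, 4.5000, -5.5000, 0.5000, 0.5000, -1.5000, 4.5000, -2.5000
Σ(x_t−x̄)(x_{t+1}−x̄) = (-2.2500) + (-24.7500) + (-2.7500) + (0.2500) + (-0.7500) + (-6.7500) + (-11.2500) = -48.2500
Denominator Σ(x_t−x̄)² = 80.0000
r_1 = -48.2500 / 80.0000 = -0.603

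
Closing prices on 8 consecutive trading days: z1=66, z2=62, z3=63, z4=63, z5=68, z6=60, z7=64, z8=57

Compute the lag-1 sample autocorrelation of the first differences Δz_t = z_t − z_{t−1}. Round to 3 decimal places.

First differences Δz: -4, 1, 0, 5, -8, 4, -7
Mean of differences = -1.2857
Numerator Σ(Δz_t−Δz̄)(Δz_{t+1}−Δz̄) = -103.0816
Denominator Σ(Δz_t−Δz̄)² = 159.4286
r_1(Δz) = -103.0816 / 159.4286 = -0.647

-0.647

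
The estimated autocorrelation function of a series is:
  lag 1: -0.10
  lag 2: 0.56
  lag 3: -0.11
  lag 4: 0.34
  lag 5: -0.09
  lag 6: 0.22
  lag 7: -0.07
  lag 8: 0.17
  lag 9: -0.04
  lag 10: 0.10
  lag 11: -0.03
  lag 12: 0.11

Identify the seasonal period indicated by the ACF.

The largest autocorrelation is r_2 = 0.56, with weaker echoes at lags 4 (0.34), 6 (0.22) and 8 (0.17); the remaining lags stay at or below 0.11.
The dominant spike at lag 2 indicates a seasonal period of 2.

2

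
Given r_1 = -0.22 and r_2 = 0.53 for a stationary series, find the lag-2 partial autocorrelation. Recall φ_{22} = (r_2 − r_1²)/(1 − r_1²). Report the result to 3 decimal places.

0.506

φ_{22} = (r_2 − r_1²) / (1 − r_1²)
r_1² = (-0.22)² = 0.0484
Numerator = 0.53 − 0.0484 = 0.4816; denominator = 1 − 0.0484 = 0.9516
φ_{22} = 0.4816 / 0.9516 = 0.506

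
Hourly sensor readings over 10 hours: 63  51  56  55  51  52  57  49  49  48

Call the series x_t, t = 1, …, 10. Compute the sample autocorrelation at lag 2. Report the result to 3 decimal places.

Mean x̄ = (63 + 51 + 56 + 55 + 51 + 52 + 57 + 49 + 49 + 48)/10 = 53.1000
Numerator Σ_{t=1}^{8}(x_t−x̄)(x_{t+2}−x̄) = 17.7800
Denominator Σ(x_t−x̄)² = 194.9000
r_2 = 17.7800 / 194.9000 = 0.091

0.091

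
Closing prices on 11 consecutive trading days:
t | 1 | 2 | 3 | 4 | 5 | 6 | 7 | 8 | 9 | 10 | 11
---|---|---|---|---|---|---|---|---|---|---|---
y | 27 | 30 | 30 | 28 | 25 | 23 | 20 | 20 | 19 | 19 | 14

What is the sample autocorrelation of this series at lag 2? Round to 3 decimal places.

0.476

Mean ȳ = (27 + 30 + 30 + 28 + 25 + 23 + 20 + 20 + 19 + 19 + 14)/11 = 23.1818
Numerator Σ_{t=1}^{9}(y_t−ȳ)(y_{t+2}−ȳ) = 130.2066
Denominator Σ(y_t−ȳ)² = 273.6364
r_2 = 130.2066 / 273.6364 = 0.476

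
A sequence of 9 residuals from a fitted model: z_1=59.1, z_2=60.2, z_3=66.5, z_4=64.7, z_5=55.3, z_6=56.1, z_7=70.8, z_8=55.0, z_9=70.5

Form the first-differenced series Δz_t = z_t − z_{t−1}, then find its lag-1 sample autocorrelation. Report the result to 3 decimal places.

First differences Δz: 1.1, 6.3, -1.8, -9.4, 0.8, 14.7, -15.8, 15.5
Mean of differences = 1.4250
Numerator Σ(Δz_t−Δz̄)(Δz_{t+1}−Δz̄) = -455.0306
Denominator Σ(Δz_t−Δz̄)² = 822.8750
r_1(Δz) = -455.0306 / 822.8750 = -0.553

-0.553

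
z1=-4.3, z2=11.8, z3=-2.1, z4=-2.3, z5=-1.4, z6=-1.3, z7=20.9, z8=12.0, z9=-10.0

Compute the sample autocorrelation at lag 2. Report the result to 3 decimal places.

Mean z̄ = (-4.3 + 11.8 − 2.1 − 2.3 − 1.4 − 1.3 + 20.9 + 12.0 − 10.0)/9 = 2.5889
Σ(z_t−z̄)(z_{t+2}−z̄) = (32.3012) + (-45.0321) + (18.7035) + (19.0123) + (-73.0410) + (-36.5988) + (-230.5165) = -315.1714
Denominator Σ(z_t−z̄)² = 791.5689
r_2 = -315.1714 / 791.5689 = -0.398

-0.398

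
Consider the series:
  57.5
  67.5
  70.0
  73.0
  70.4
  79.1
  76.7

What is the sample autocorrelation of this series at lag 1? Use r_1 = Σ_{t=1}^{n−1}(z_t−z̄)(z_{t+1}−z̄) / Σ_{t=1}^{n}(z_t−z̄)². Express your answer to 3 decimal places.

0.306

Mean z̄ = (57.5 + 67.5 + 70.0 + 73.0 + 70.4 + 79.1 + 76.7)/7 = 70.6000
Σ(z_t−z̄)(z_{t+1}−z̄) = (40.6100) + (1.8600) + (-1.4400) + (-0.4800) + (-1.7000) + (51.8500) = 90.7000
Denominator Σ(z_t−z̄)² = 296.8400
r_1 = 90.7000 / 296.8400 = 0.306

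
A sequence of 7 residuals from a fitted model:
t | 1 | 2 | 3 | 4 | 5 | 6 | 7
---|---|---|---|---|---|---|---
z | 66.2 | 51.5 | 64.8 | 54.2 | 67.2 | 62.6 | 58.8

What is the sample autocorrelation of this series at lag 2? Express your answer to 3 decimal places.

Mean z̄ = (66.2 + 51.5 + 64.8 + 54.2 + 67.2 + 62.6 + 58.8)/7 = 60.7571
Numerator Σ_{t=1}^{5}(z_t−z̄)(z_{t+2}−z̄) = 84.0592
Denominator Σ(z_t−z̄)² = 223.3971
r_2 = 84.0592 / 223.3971 = 0.376

0.376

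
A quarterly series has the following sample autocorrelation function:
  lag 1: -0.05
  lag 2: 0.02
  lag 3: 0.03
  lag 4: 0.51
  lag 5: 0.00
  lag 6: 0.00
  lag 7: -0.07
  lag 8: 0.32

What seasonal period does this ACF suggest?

4

The largest autocorrelation is r_4 = 0.51, with a weaker echo at lag 8 (0.32); the remaining lags stay at or below 0.03.
The dominant spike at lag 4 indicates a seasonal period of 4.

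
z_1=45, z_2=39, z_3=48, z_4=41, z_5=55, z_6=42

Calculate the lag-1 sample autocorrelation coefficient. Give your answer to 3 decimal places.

-0.588

Mean z̄ = (45 + 39 + 48 + 41 + 55 + 42)/6 = 45.0000
Deviations from mean: 0.0000, -6.0000, 3.0000, -4.0000, 10.0000, -3.0000
Σ(z_t−z̄)(z_{t+1}−z̄) = (0.0000) + (-18.0000) + (-12.0000) + (-40.0000) + (-30.0000) = -100.0000
Denominator Σ(z_t−z̄)² = 170.0000
r_1 = -100.0000 / 170.0000 = -0.588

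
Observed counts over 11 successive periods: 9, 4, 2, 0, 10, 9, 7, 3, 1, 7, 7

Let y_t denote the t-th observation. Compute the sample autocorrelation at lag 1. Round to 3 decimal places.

Mean ȳ = (9 + 4 + 2 + 0 + 10 + 9 + 7 + 3 + 1 + 7 + 7)/11 = 5.3636
Numerator Σ_{t=1}^{10}(y_t−ȳ)(y_{t+1}−ȳ) = 17.5950
Denominator Σ(y_t−ȳ)² = 122.5455
r_1 = 17.5950 / 122.5455 = 0.144

0.144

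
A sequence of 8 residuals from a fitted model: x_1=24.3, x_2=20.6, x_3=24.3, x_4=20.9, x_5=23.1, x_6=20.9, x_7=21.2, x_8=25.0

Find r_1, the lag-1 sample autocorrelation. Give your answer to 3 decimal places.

-0.539

Mean x̄ = (24.3 + 20.6 + 24.3 + 20.9 + 23.1 + 20.9 + 21.2 + 25.0)/8 = 22.5375
Numerator Σ_{t=1}^{7}(x_t−x̄)(x_{t+1}−x̄) = -12.6614
Denominator Σ(x_t−x̄)² = 23.4988
r_1 = -12.6614 / 23.4988 = -0.539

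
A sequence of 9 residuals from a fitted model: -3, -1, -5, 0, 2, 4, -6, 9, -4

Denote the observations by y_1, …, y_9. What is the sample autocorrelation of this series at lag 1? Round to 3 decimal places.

Mean ȳ = (-3 − 1 − 5 + 0 + 2 + 4 − 6 + 9 − 4)/9 = -0.4444
Numerator Σ_{t=1}^{8}(y_t−ȳ)(y_{t+1}−ȳ) = -96.8642
Denominator Σ(y_t−ȳ)² = 186.2222
r_1 = -96.8642 / 186.2222 = -0.520

-0.520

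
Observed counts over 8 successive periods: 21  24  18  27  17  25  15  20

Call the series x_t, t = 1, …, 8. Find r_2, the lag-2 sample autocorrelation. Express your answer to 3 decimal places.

Mean x̄ = (21 + 24 + 18 + 27 + 17 + 25 + 15 + 20)/8 = 20.8750
Σ(x_t−x̄)(x_{t+2}−x̄) = (-0.3594) + (19.1406) + (11.1406) + (25.2656) + (22.7656) + (-3.6094) = 74.3438
Denominator Σ(x_t−x̄)² = 122.8750
r_2 = 74.3438 / 122.8750 = 0.605

0.605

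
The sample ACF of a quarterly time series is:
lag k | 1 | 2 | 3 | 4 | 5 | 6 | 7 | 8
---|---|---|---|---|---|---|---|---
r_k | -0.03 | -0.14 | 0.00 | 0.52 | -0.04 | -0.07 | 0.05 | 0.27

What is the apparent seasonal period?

4

The largest autocorrelation is r_4 = 0.52, with a weaker echo at lag 8 (0.27); the remaining lags stay at or below 0.05.
The dominant spike at lag 4 indicates a seasonal period of 4.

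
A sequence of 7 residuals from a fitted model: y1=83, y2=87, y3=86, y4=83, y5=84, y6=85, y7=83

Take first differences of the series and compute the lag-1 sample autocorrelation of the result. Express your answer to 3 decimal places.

First differences Δy: 4, -1, -3, 1, 1, -2
Mean of differences = 0.0000
Numerator Σ(Δy_t−Δȳ)(Δy_{t+1}−Δȳ) = -5.0000
Denominator Σ(Δy_t−Δȳ)² = 32.0000
r_1(Δy) = -5.0000 / 32.0000 = -0.156

-0.156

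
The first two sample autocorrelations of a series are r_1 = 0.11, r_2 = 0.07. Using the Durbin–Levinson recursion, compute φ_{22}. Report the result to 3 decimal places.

φ_{22} = (r_2 − r_1²) / (1 − r_1²)
r_1² = (0.11)² = 0.0121
Numerator = 0.07 − 0.0121 = 0.0579; denominator = 1 − 0.0121 = 0.9879
φ_{22} = 0.0579 / 0.9879 = 0.059

0.059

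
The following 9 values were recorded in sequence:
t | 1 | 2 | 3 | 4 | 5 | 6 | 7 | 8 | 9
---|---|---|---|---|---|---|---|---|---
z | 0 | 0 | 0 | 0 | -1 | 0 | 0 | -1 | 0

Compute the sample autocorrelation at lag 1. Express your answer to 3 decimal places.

Mean z̄ = (0 + 0 + 0 + 0 − 1 + 0 + 0 − 1 + 0)/9 = -0.2222
Numerator Σ_{t=1}^{8}(z_t−z̄)(z_{t+1}−z̄) = -0.4938
Denominator Σ(z_t−z̄)² = 1.5556
r_1 = -0.4938 / 1.5556 = -0.317

-0.317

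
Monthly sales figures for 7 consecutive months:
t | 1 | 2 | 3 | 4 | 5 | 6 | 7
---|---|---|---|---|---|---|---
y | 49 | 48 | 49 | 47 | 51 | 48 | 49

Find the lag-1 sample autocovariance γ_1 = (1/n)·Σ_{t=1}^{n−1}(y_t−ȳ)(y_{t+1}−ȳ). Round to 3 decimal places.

Mean ȳ = (49 + 48 + 49 + 47 + 51 + 48 + 49)/7 = 48.7143
Deviations: 0.2857, -0.7143, 0.2857, -1.7143, 2.2857, -0.7143, 0.2857
Σ_{t=1}^{6}(y_t−ȳ)(y_{t+1}−ȳ) = -6.6531
γ_1 = -6.6531 / 7 = -0.950

-0.950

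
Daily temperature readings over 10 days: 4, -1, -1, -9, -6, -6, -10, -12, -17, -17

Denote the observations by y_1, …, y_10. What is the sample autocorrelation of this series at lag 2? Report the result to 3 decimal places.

0.298

Mean ȳ = (4 − 1 − 1 − 9 − 6 − 6 − 10 − 12 − 17 − 17)/10 = -7.5000
Numerator Σ_{t=1}^{8}(y_t−ȳ)(y_{t+2}−ȳ) = 128.5000
Denominator Σ(y_t−ȳ)² = 430.5000
r_2 = 128.5000 / 430.5000 = 0.298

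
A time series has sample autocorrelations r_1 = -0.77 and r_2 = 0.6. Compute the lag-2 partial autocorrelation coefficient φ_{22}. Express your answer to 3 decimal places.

φ_{22} = (r_2 − r_1²) / (1 − r_1²)
r_1² = (-0.77)² = 0.5929
Numerator = 0.6 − 0.5929 = 0.0071; denominator = 1 − 0.5929 = 0.4071
φ_{22} = 0.0071 / 0.4071 = 0.017

0.017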